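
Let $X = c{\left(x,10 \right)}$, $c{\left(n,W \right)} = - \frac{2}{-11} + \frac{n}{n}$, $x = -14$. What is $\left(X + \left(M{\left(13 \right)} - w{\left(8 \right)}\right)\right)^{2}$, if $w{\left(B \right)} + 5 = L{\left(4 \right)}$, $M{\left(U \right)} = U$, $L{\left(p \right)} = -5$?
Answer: $\frac{70756}{121} \approx 584.76$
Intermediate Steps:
$w{\left(B \right)} = -10$ ($w{\left(B \right)} = -5 - 5 = -10$)
$c{\left(n,W \right)} = \frac{13}{11}$ ($c{\left(n,W \right)} = \left(-2\right) \left(- \frac{1}{11}\right) + 1 = \frac{2}{11} + 1 = \frac{13}{11}$)
$X = \frac{13}{11} \approx 1.1818$
$\left(X + \left(M{\left(13 \right)} - w{\left(8 \right)}\right)\right)^{2} = \left(\frac{13}{11} + \left(13 - -10\right)\right)^{2} = \left(\frac{13}{11} + \left(13 + 10\right)\right)^{2} = \left(\frac{13}{11} + 23\right)^{2} = \left(\frac{266}{11}\right)^{2} = \frac{70756}{121}$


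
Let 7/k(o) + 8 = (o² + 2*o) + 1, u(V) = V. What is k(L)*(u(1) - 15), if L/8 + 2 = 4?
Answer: -98/281 ≈ -0.34875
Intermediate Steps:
L = 16 (L = -16 + 8*4 = -16 + 32 = 16)
k(o) = 7/(-7 + o² + 2*o) (k(o) = 7/(-8 + ((o² + 2*o) + 1)) = 7/(-8 + (1 + o² + 2*o)) = 7/(-7 + o² + 2*o))
k(L)*(u(1) - 15) = (7/(-7 + 16² + 2*16))*(1 - 15) = (7/(-7 + 256 + 32))*(-14) = (7/281)*(-14) = -98/281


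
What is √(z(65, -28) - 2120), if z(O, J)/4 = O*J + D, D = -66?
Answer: 8*I*√151 ≈ 98.306*I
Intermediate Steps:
z(O, J) = -264 + 4*J*O (z(O, J) = 4*(O*J - 66) = 4*(J*O - 66) = 4*(-66 + J*O) = -264 + 4*J*O)
√(z(65, -28) - 2120) = √((-264 + 4*(-28)*65) - 2120) = √((-264 - 7280) - 2120) = √(-7544 - 2120) = √(-9664) = 8*I*√151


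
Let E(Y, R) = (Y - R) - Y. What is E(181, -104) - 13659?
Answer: -13555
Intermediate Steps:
E(Y, R) = -R
E(181, -104) - 13659 = -1*(-104) - 13659 = 104 - 13659 = -13555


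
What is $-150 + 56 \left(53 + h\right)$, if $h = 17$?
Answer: $3770$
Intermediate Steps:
$-150 + 56 \left(53 + h\right) = -150 + 56 \left(53 + 17\right) = -150 + 56 \cdot 70 = -150 + 3920 = 3770$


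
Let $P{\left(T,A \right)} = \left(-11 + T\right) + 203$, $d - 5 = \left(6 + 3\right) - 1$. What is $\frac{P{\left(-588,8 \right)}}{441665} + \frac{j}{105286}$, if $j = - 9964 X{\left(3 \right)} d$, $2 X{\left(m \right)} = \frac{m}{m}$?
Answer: $- \frac{14323284323}{23250570595} \approx -0.61604$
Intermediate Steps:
$X{\left(m \right)} = \frac{1}{2}$ ($X{\left(m \right)} = \frac{m \frac{1}{m}}{2} = \frac{1}{2} \cdot 1 = \frac{1}{2}$)
$d = 13$ ($d = 5 + \left(\left(6 + 3\right) - 1\right) = 5 + \left(9 - 1\right) = 5 + 8 = 13$)
$P{\left(T,A \right)} = 192 + T$
$j = -64766$ ($j = - 9964 \cdot \frac{1}{2} \cdot 13 = \left(-9964\right) \frac{13}{2} = -64766$)
$\frac{P{\left(-588,8 \right)}}{441665} + \frac{j}{105286} = \frac{192 - 588}{441665} - \frac{64766}{105286} = \left(-396\right) \frac{1}{441665} - \frac{32383}{52643} = - \frac{396}{441665} - \frac{32383}{52643} = - \frac{14323284323}{23250570595}$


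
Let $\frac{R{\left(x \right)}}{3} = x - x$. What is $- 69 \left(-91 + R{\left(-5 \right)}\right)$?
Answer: $6279$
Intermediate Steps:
$R{\left(x \right)} = 0$ ($R{\left(x \right)} = 3 \left(x - x\right) = 3 \cdot 0 = 0$)
$- 69 \left(-91 + R{\left(-5 \right)}\right) = - 69 \left(-91 + 0\right) = \left(-69\right) \left(-91\right) = 6279$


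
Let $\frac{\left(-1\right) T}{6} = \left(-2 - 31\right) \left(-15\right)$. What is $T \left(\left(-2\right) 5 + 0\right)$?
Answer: $29700$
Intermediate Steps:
$T = -2970$ ($T = - 6 \left(-2 - 31\right) \left(-15\right) = - 6 \left(\left(-33\right) \left(-15\right)\right) = \left(-6\right) 495 = -2970$)
$T \left(\left(-2\right) 5 + 0\right) = - 2970 \left(\left(-2\right) 5 + 0\right) = - 2970 \left(-10 + 0\right) = \left(-2970\right) \left(-10\right) = 29700$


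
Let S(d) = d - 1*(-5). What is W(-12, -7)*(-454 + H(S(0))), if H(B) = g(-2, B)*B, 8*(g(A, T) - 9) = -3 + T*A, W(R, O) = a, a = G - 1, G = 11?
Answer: -16685/4 ≈ -4171.3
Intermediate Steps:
a = 10 (a = 11 - 1 = 10)
W(R, O) = 10
g(A, T) = 69/8 + A*T/8 (g(A, T) = 9 + (-3 + T*A)/8 = 9 + (-3 + A*T)/8 = 9 + (-3/8 + A*T/8) = 69/8 + A*T/8)
S(d) = 5 + d (S(d) = d + 5 = 5 + d)
H(B) = B*(69/8 - B/4) (H(B) = (69/8 + (1/8)*(-2)*B)*B = (69/8 - B/4)*B = B*(69/8 - B/4))
W(-12, -7)*(-454 + H(S(0))) = 10*(-454 + (5 + 0)*(69 - 2*(5 + 0))/8) = 10*(-454 + (1/8)*5*(69 - 2*5)) = 10*(-454 + (1/8)*5*(69 - 10)) = 10*(-454 + (1/8)*5*59) = 10*(-454 + 295/8) = 10*(-3337/8) = -16685/4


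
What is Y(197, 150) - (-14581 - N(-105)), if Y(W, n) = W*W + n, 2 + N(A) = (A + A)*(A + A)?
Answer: 97638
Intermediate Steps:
N(A) = -2 + 4*A² (N(A) = -2 + (A + A)*(A + A) = -2 + (2*A)*(2*A) = -2 + 4*A²)
Y(W, n) = n + W² (Y(W, n) = W² + n = n + W²)
Y(197, 150) - (-14581 - N(-105)) = (150 + 197²) - (-14581 - (-2 + 4*(-105)²)) = (150 + 38809) - (-14581 - (-2 + 4*11025)) = 38959 - (-14581 - (-2 + 44100)) = 38959 - (-14581 - 1*44098) = 38959 - (-14581 - 44098) = 38959 - 1*(-58679) = 38959 + 58679 = 97638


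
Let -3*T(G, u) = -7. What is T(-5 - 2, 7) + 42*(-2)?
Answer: -245/3 ≈ -81.667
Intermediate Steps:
T(G, u) = 7/3 (T(G, u) = -⅓*(-7) = 7/3)
T(-5 - 2, 7) + 42*(-2) = 7/3 + 42*(-2) = 7/3 - 84 = -245/3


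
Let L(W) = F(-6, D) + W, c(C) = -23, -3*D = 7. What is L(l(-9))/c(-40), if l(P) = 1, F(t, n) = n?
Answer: 4/69 ≈ 0.057971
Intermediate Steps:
D = -7/3 (D = -⅓*7 = -7/3 ≈ -2.3333)
L(W) = -7/3 + W
L(l(-9))/c(-40) = (-7/3 + 1)/(-23) = -4/3*(-1/23) = 4/69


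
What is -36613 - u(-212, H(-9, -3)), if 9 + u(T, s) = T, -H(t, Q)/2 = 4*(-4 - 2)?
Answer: -36392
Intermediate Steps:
H(t, Q) = 48 (H(t, Q) = -8*(-4 - 2) = -8*(-6) = -2*(-24) = 48)
u(T, s) = -9 + T
-36613 - u(-212, H(-9, -3)) = -36613 - (-9 - 212) = -36613 - 1*(-221) = -36613 + 221 = -36392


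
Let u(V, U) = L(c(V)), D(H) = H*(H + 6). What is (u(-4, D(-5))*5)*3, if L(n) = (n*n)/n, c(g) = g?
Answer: -60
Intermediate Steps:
D(H) = H*(6 + H)
L(n) = n (L(n) = n**2/n = n)
u(V, U) = V
(u(-4, D(-5))*5)*3 = -4*5*3 = -20*3 = -60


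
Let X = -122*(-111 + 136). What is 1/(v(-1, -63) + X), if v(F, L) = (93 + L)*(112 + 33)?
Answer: 1/1300 ≈ 0.00076923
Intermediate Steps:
v(F, L) = 13485 + 145*L (v(F, L) = (93 + L)*145 = 13485 + 145*L)
X = -3050 (X = -122*25 = -3050)
1/(v(-1, -63) + X) = 1/((13485 + 145*(-63)) - 3050) = 1/((13485 - 9135) - 3050) = 1/(4350 - 3050) = 1/1300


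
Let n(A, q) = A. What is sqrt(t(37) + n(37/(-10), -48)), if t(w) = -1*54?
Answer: I*sqrt(5770)/10 ≈ 7.5961*I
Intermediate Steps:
t(w) = -54
sqrt(t(37) + n(37/(-10), -48)) = sqrt(-54 + 37/(-10)) = sqrt(-54 + 37*(-1/10)) = sqrt(-54 - 37/10) = sqrt(-577/10) = I*sqrt(5770)/10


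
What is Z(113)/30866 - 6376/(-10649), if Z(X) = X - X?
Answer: 6376/10649 ≈ 0.59874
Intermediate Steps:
Z(X) = 0
Z(113)/30866 - 6376/(-10649) = 0/30866 - 6376/(-10649) = 0*(1/30866) - 6376*(-1/10649) = 0 + 6376/10649 = 6376/10649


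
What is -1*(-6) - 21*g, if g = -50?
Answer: 1056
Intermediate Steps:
-1*(-6) - 21*g = -1*(-6) - 21*(-50) = 6 + 1050 = 1056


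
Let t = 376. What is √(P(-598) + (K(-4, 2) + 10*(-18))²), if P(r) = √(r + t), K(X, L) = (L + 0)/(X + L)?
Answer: √(32761 + I*√222) ≈ 181.0 + 0.0412*I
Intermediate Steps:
K(X, L) = L/(L + X)
P(r) = √(376 + r) (P(r) = √(r + 376) = √(376 + r))
√(P(-598) + (K(-4, 2) + 10*(-18))²) = √(√(376 - 598) + (2/(2 - 4) + 10*(-18))²) = √(√(-222) + (2/(-2) - 180)²) = √(I*√222 + (2*(-½) - 180)²) = √(I*√222 + (-1 - 180)²) = √(I*√222 + (-181)²) = √(I*√222 + 32761) = √(32761 + I*√222)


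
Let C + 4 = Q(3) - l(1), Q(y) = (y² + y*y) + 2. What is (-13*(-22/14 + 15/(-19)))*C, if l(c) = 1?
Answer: 61230/133 ≈ 460.38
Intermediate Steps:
Q(y) = 2 + 2*y² (Q(y) = (y² + y²) + 2 = 2*y² + 2 = 2 + 2*y²)
C = 15 (C = -4 + ((2 + 2*3²) - 1*1) = -4 + ((2 + 2*9) - 1) = -4 + ((2 + 18) - 1) = -4 + (20 - 1) = -4 + 19 = 15)
(-13*(-22/14 + 15/(-19)))*C = -13*(-22/14 + 15/(-19))*15 = -13*(-22*1/14 + 15*(-1/19))*15 = -13*(-11/7 - 15/19)*15 = -13*(-314/133)*15 = (4082/133)*15 = 61230/133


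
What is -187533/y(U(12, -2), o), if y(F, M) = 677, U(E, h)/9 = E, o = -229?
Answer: -187533/677 ≈ -277.01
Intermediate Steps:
U(E, h) = 9*E
-187533/y(U(12, -2), o) = -187533/677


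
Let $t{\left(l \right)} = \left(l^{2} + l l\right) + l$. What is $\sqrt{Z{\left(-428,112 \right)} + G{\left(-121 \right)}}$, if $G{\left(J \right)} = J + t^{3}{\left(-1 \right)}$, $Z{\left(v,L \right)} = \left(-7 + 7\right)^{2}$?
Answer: $2 i \sqrt{30} \approx 10.954 i$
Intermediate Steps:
$t{\left(l \right)} = l + 2 l^{2}$ ($t{\left(l \right)} = \left(l^{2} + l^{2}\right) + l = 2 l^{2} + l = l + 2 l^{2}$)
$Z{\left(v,L \right)} = 0$ ($Z{\left(v,L \right)} = 0^{2} = 0$)
$G{\left(J \right)} = 1 + J$ ($G{\left(J \right)} = J + \left(- (1 + 2 \left(-1\right))\right)^{3} = J + \left(- (1 - 2)\right)^{3} = J + \left(\left(-1\right) \left(-1\right)\right)^{3} = J + 1^{3} = J + 1 = 1 + J$)
$\sqrt{Z{\left(-428,112 \right)} + G{\left(-121 \right)}} = \sqrt{0 + \left(1 - 121\right)} = \sqrt{0 - 120} = \sqrt{-120} = 2 i \sqrt{30}$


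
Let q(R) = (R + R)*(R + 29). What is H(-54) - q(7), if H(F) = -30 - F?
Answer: -480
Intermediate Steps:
q(R) = 2*R*(29 + R) (q(R) = (2*R)*(29 + R) = 2*R*(29 + R))
H(-54) - q(7) = (-30 - 1*(-54)) - 2*7*(29 + 7) = (-30 + 54) - 2*7*36 = 24 - 1*504 = 24 - 504 = -480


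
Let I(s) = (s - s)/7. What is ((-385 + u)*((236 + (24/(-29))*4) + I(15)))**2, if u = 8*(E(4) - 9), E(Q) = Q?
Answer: 8224850410000/841 ≈ 9.7798e+9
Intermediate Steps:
u = -40 (u = 8*(4 - 9) = 8*(-5) = -40)
I(s) = 0 (I(s) = 0*(1/7) = 0)
((-385 + u)*((236 + (24/(-29))*4) + I(15)))**2 = ((-385 - 40)*((236 + (24/(-29))*4) + 0))**2 = (-425*((236 + (24*(-1/29))*4) + 0))**2 = (-425*((236 - 24/29*4) + 0))**2 = (-425*((236 - 96/29) + 0))**2 = (-425*(6748/29 + 0))**2 = (-425*6748/29)**2 = (-2867900/29)**2 = 8224850410000/841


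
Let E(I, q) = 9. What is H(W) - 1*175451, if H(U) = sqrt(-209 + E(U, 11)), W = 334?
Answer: -175451 + 10*I*sqrt(2) ≈ -1.7545e+5 + 14.142*I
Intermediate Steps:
H(U) = 10*I*sqrt(2) (H(U) = sqrt(-209 + 9) = sqrt(-200) = 10*I*sqrt(2))
H(W) - 1*175451 = 10*I*sqrt(2) - 1*175451 = 10*I*sqrt(2) - 175451 = -175451 + 10*I*sqrt(2)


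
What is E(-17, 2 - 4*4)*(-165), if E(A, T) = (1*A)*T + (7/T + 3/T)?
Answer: -274065/7 ≈ -39152.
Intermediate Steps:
E(A, T) = 10/T + A*T (E(A, T) = A*T + 10/T = 10/T + A*T)
E(-17, 2 - 4*4)*(-165) = (10/(2 - 4*4) - 17*(2 - 4*4))*(-165) = (10/(2 - 16) - 17*(2 - 16))*(-165) = (10/(-14) - 17*(-14))*(-165) = (10*(-1/14) + 238)*(-165) = (-5/7 + 238)*(-165) = (1661/7)*(-165) = -274065/7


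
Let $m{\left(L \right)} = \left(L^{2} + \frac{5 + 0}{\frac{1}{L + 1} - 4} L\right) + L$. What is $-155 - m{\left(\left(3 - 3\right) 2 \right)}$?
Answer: $-155$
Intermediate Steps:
$m{\left(L \right)} = L + L^{2} + \frac{5 L}{-4 + \frac{1}{1 + L}}$ ($m{\left(L \right)} = \left(L^{2} + \frac{5}{\frac{1}{1 + L} - 4} L\right) + L = \left(L^{2} + \frac{5}{-4 + \frac{1}{1 + L}} L\right) + L = \left(L^{2} + \frac{5 L}{-4 + \frac{1}{1 + L}}\right) + L = L + L^{2} + \frac{5 L}{-4 + \frac{1}{1 + L}}$)
$-155 - m{\left(\left(3 - 3\right) 2 \right)} = -155 - \frac{2 \left(3 - 3\right) 2 \left(-1 + \left(3 - 3\right) 2 + 2 \left(\left(3 - 3\right) 2\right)^{2}\right)}{3 + 4 \left(3 - 3\right) 2} = -155 - \frac{2 \cdot 0 \cdot 2 \left(-1 + 0 \cdot 2 + 2 \left(0 \cdot 2\right)^{2}\right)}{3 + 4 \cdot 0 \cdot 2} = -155 - 2 \cdot 0 \frac{1}{3 + 4 \cdot 0} \left(-1 + 0 + 2 \cdot 0^{2}\right) = -155 - 2 \cdot 0 \frac{1}{3 + 0} \left(-1 + 0 + 2 \cdot 0\right) = -155 - 2 \cdot 0 \cdot \frac{1}{3} \left(-1 + 0 + 0\right) = -155 - 2 \cdot 0 \cdot \frac{1}{3} \left(-1\right) = -155 - 0 = -155 + 0 = -155$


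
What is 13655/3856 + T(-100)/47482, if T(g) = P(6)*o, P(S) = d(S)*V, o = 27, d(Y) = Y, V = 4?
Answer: 325432699/91545296 ≈ 3.5549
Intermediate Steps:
P(S) = 4*S (P(S) = S*4 = 4*S)
T(g) = 648 (T(g) = (4*6)*27 = 24*27 = 648)
13655/3856 + T(-100)/47482 = 13655/3856 + 648/47482 = 13655*(1/3856) + 648*(1/47482) = 13655/3856 + 324/23741 = 325432699/91545296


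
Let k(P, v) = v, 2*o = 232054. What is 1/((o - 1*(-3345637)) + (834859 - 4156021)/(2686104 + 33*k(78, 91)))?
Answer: 896369/3102927190962 ≈ 2.8888e-7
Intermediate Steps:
o = 116027 (o = (½)*232054 = 116027)
1/((o - 1*(-3345637)) + (834859 - 4156021)/(2686104 + 33*k(78, 91))) = 1/((116027 - 1*(-3345637)) + (834859 - 4156021)/(2686104 + 33*91)) = 1/((116027 + 3345637) - 3321162/(2686104 + 3003)) = 1/(3461664 - 3321162/2689107) = 1/(3461664 - 3321162*1/2689107) = 1/(3461664 - 1107054/896369) = 1/(3102927190962/896369) = 896369/3102927190962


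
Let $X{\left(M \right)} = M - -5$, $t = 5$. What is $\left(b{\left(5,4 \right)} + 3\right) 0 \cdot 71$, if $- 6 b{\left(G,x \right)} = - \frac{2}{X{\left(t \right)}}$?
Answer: $0$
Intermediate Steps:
$X{\left(M \right)} = 5 + M$ ($X{\left(M \right)} = M + 5 = 5 + M$)
$b{\left(G,x \right)} = \frac{1}{30}$ ($b{\left(G,x \right)} = - \frac{\left(-2\right) \frac{1}{5 + 5}}{6} = - \frac{\left(-2\right) \frac{1}{10}}{6} = \left(- \frac{1}{6}\right) \left(- \frac{1}{5}\right) = \frac{1}{30}$)
$\left(b{\left(5,4 \right)} + 3\right) 0 \cdot 71 = \left(\frac{1}{30} + 3\right) 0 \cdot 71 = \frac{91}{30} \cdot 0 \cdot 71 = 0 \cdot 71 = 0$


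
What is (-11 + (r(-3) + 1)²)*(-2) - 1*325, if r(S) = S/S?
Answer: -311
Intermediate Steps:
r(S) = 1
(-11 + (r(-3) + 1)²)*(-2) - 1*325 = (-11 + (1 + 1)²)*(-2) - 1*325 = (-11 + 2²)*(-2) - 325 = (-11 + 4)*(-2) - 325 = -7*(-2) - 325 = 14 - 325 = -311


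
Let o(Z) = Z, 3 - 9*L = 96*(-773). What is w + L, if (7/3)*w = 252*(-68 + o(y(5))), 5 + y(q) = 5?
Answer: 2705/3 ≈ 901.67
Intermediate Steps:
y(q) = 0 (y(q) = -5 + 5 = 0)
L = 24737/3 (L = ⅓ - 32*(-773)/3 = ⅓ - ⅑*(-74208) = ⅓ + 24736/3 = 24737/3 ≈ 8245.7)
w = -7344 (w = 3*(252*(-68 + 0))/7 = 3*(252*(-68))/7 = (3/7)*(-17136) = -7344)
w + L = -7344 + 24737/3 = 2705/3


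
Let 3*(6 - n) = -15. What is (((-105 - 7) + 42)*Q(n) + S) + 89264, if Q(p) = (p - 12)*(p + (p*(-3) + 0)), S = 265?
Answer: 87989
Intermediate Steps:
n = 11 (n = 6 - ⅓*(-15) = 6 + 5 = 11)
Q(p) = -2*p*(-12 + p) (Q(p) = (-12 + p)*(p + (-3*p + 0)) = (-12 + p)*(p - 3*p) = (-12 + p)*(-2*p) = -2*p*(-12 + p))
(((-105 - 7) + 42)*Q(n) + S) + 89264 = (((-105 - 7) + 42)*(2*11*(12 - 1*11)) + 265) + 89264 = ((-112 + 42)*(2*11*(12 - 11)) + 265) + 89264 = (-140*11 + 265) + 89264 = (-70*22 + 265) + 89264 = (-1540 + 265) + 89264 = -1275 + 89264 = 87989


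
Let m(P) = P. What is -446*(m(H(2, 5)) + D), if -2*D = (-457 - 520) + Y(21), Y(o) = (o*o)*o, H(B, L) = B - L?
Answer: 1848670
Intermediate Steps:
Y(o) = o³ (Y(o) = o²*o = o³)
D = -4142 (D = -((-457 - 520) + 21³)/2 = -(-977 + 9261)/2 = -½*8284 = -4142)
-446*(m(H(2, 5)) + D) = -446*((2 - 1*5) - 4142) = -446*((2 - 5) - 4142) = -446*(-3 - 4142) = -446*(-4145) = 1848670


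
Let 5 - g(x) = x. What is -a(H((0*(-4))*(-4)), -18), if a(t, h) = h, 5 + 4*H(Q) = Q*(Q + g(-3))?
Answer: 18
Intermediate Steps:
g(x) = 5 - x
H(Q) = -5/4 + Q*(8 + Q)/4 (H(Q) = -5/4 + (Q*(Q + (5 - 1*(-3))))/4 = -5/4 + (Q*(Q + (5 + 3)))/4 = -5/4 + (Q*(Q + 8))/4 = -5/4 + (Q*(8 + Q))/4 = -5/4 + Q*(8 + Q)/4)
-a(H((0*(-4))*(-4)), -18) = -1*(-18) = 18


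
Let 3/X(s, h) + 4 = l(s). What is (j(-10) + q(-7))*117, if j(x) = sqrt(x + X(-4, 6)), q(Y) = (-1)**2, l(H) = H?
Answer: 117 + 117*I*sqrt(166)/4 ≈ 117.0 + 376.86*I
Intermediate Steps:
X(s, h) = 3/(-4 + s)
q(Y) = 1
j(x) = sqrt(-3/8 + x) (j(x) = sqrt(x + 3/(-4 - 4)) = sqrt(x + 3/(-8)) = sqrt(x + 3*(-1/8)) = sqrt(x - 3/8) = sqrt(-3/8 + x))
(j(-10) + q(-7))*117 = (sqrt(-6 + 16*(-10))/4 + 1)*117 = (sqrt(-6 - 160)/4 + 1)*117 = (sqrt(-166)/4 + 1)*117 = ((I*sqrt(166))/4 + 1)*117 = (I*sqrt(166)/4 + 1)*117 = (1 + I*sqrt(166)/4)*117 = 117 + 117*I*sqrt(166)/4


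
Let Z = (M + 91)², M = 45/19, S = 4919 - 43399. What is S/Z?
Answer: -3472820/786769 ≈ -4.4140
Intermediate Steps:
S = -38480
M = 45/19 (M = 45*(1/19) = 45/19 ≈ 2.3684)
Z = 3147076/361 (Z = (45/19 + 91)² = (1774/19)² = 3147076/361 ≈ 8717.7)
S/Z = -38480/3147076/361 = -38480*361/3147076 = -3472820/786769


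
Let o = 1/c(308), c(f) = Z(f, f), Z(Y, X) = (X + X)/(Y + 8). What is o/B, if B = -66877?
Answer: -79/10299058 ≈ -7.6706e-6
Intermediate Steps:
Z(Y, X) = 2*X/(8 + Y) (Z(Y, X) = (2*X)/(8 + Y) = 2*X/(8 + Y))
c(f) = 2*f/(8 + f)
o = 79/154 (o = 1/(2*308/(8 + 308)) = 1/(2*308/316) = 1/(2*308*(1/316)) = 1/(154/79) = 79/154 ≈ 0.51299)
o/B = (79/154)/(-66877) = (79/154)*(-1/66877) = -79/10299058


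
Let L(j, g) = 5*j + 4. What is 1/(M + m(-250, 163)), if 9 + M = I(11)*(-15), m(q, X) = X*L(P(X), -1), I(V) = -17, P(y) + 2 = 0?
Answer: -1/732 ≈ -0.0013661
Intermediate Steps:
P(y) = -2 (P(y) = -2 + 0 = -2)
L(j, g) = 4 + 5*j
m(q, X) = -6*X (m(q, X) = X*(4 + 5*(-2)) = X*(4 - 10) = X*(-6) = -6*X)
M = 246 (M = -9 - 17*(-15) = -9 + 255 = 246)
1/(M + m(-250, 163)) = 1/(246 - 6*163) = 1/(246 - 978) = 1/(-732) = -1/732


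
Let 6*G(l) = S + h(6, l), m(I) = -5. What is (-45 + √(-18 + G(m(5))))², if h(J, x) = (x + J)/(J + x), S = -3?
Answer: (135 - I*√165)²/9 ≈ 2006.7 - 385.36*I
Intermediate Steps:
h(J, x) = 1 (h(J, x) = (J + x)/(J + x) = 1)
G(l) = -⅓ (G(l) = (-3 + 1)/6 = (⅙)*(-2) = -⅓)
(-45 + √(-18 + G(m(5))))² = (-45 + √(-18 - ⅓))² = (-45 + √(-55/3))² = (-45 + I*√165/3)²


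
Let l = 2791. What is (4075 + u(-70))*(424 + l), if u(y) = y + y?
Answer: 12651025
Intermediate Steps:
u(y) = 2*y
(4075 + u(-70))*(424 + l) = (4075 + 2*(-70))*(424 + 2791) = (4075 - 140)*3215 = 3935*3215 = 12651025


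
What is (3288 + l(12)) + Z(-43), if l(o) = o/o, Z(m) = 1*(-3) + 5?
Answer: 3291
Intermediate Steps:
Z(m) = 2 (Z(m) = -3 + 5 = 2)
l(o) = 1
(3288 + l(12)) + Z(-43) = (3288 + 1) + 2 = 3289 + 2 = 3291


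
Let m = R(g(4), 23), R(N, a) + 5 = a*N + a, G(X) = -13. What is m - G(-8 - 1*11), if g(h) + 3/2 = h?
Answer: 177/2 ≈ 88.500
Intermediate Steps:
g(h) = -3/2 + h
R(N, a) = -5 + a + N*a (R(N, a) = -5 + (a*N + a) = -5 + (N*a + a) = -5 + (a + N*a) = -5 + a + N*a)
m = 151/2 (m = -5 + 23 + (-3/2 + 4)*23 = -5 + 23 + (5/2)*23 = -5 + 23 + 115/2 = 151/2 ≈ 75.500)
m - G(-8 - 1*11) = 151/2 - 1*(-13) = 151/2 + 13 = 177/2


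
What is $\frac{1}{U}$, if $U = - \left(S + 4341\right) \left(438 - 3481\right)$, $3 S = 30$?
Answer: $\frac{1}{13240093} \approx 7.5528 \cdot 10^{-8}$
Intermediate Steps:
$S = 10$ ($S = \frac{1}{3} \cdot 30 = 10$)
$U = 13240093$ ($U = - \left(10 + 4341\right) \left(438 - 3481\right) = - 4351 \left(-3043\right) = \left(-1\right) \left(-13240093\right) = 13240093$)
$\frac{1}{U} = \frac{1}{13240093}$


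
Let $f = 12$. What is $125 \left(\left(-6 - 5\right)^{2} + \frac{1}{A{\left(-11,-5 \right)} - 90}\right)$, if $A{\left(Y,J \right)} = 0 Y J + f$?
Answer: $\frac{1179625}{78} \approx 15123.0$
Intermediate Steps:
$A{\left(Y,J \right)} = 12$ ($A{\left(Y,J \right)} = 0 Y J + 12 = 0 J + 12 = 0 + 12 = 12$)
$125 \left(\left(-6 - 5\right)^{2} + \frac{1}{A{\left(-11,-5 \right)} - 90}\right) = 125 \left(\left(-6 - 5\right)^{2} + \frac{1}{12 - 90}\right) = 125 \left(\left(-11\right)^{2} + \frac{1}{-78}\right) = 125 \left(121 - \frac{1}{78}\right) = 125 \cdot \frac{9437}{78} = \frac{1179625}{78}$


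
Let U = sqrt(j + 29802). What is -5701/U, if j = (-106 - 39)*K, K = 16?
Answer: -5701*sqrt(27482)/27482 ≈ -34.390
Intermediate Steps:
j = -2320 (j = (-106 - 39)*16 = -145*16 = -2320)
U = sqrt(27482) (U = sqrt(-2320 + 29802) = sqrt(27482) ≈ 165.78)
-5701/U = -5701*sqrt(27482)/27482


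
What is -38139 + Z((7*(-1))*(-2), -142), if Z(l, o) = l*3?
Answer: -38097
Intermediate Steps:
Z(l, o) = 3*l
-38139 + Z((7*(-1))*(-2), -142) = -38139 + 3*((7*(-1))*(-2)) = -38139 + 3*(-7*(-2)) = -38139 + 3*14 = -38139 + 42 = -38097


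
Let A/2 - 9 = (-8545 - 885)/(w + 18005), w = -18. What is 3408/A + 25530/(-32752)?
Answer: 21738080361/108546536 ≈ 200.27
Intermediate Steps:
A = 304906/17987 (A = 18 + 2*((-8545 - 885)/(-18 + 18005)) = 18 + 2*(-9430/17987) = 18 - 18860/17987 = 304906/17987 ≈ 16.951)
3408/A + 25530/(-32752) = 3408/(304906/17987) + 25530/(-32752) = 3408*(17987/304906) + 25530*(-1/32752) = 30649848/152453 - 555/712 = 21738080361/108546536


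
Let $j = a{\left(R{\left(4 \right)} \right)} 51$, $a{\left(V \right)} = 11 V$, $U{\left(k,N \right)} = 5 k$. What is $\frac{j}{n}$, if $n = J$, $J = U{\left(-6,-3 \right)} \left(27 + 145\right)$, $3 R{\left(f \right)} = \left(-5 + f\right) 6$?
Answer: $\frac{187}{860} \approx 0.21744$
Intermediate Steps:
$R{\left(f \right)} = -10 + 2 f$ ($R{\left(f \right)} = \frac{\left(-5 + f\right) 6}{3} = \frac{-30 + 6 f}{3} = -10 + 2 f$)
$J = -5160$ ($J = 5 \left(-6\right) \left(27 + 145\right) = \left(-30\right) 172 = -5160$)
$j = -1122$ ($j = 11 \left(-10 + 2 \cdot 4\right) 51 = 11 \left(-10 + 8\right) 51 = 11 \left(-2\right) 51 = \left(-22\right) 51 = -1122$)
$n = -5160$
$\frac{j}{n} = - \frac{1122}{-5160} = \left(-1122\right) \left(- \frac{1}{5160}\right) = \frac{187}{860}$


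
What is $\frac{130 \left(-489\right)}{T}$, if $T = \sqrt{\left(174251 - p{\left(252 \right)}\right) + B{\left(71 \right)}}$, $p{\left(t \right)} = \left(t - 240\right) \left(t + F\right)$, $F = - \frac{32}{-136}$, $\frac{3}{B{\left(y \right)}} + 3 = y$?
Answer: $- \frac{127140 \sqrt{197935199}}{11643247} \approx -153.63$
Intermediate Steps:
$B{\left(y \right)} = \frac{3}{-3 + y}$
$F = \frac{4}{17}$ ($F = \left(-32\right) \left(- \frac{1}{136}\right) = \frac{4}{17} \approx 0.23529$)
$p{\left(t \right)} = \left(-240 + t\right) \left(\frac{4}{17} + t\right)$ ($p{\left(t \right)} = \left(t - 240\right) \left(t + \frac{4}{17}\right) = \left(-240 + t\right) \left(\frac{4}{17} + t\right)$)
$T = \frac{\sqrt{197935199}}{34}$ ($T = \sqrt{\left(174251 - \left(- \frac{960}{17} + 252^{2} - \frac{1027152}{17}\right)\right) + \frac{3}{-3 + 71}} = \sqrt{\left(174251 - \left(- \frac{960}{17} + 63504 - \frac{1027152}{17}\right)\right) + \frac{3}{68}} = \sqrt{\left(174251 - \frac{51456}{17}\right) + 3 \cdot \frac{1}{68}} = \sqrt{\left(174251 - \frac{51456}{17}\right) + \frac{3}{68}} = \sqrt{\frac{2910811}{17} + \frac{3}{68}} = \sqrt{\frac{11643247}{68}} = \frac{\sqrt{197935199}}{34} \approx 413.79$)
$\frac{130 \left(-489\right)}{T} = \frac{130 \left(-489\right)}{\frac{1}{34} \sqrt{197935199}} = - 63570 \frac{2 \sqrt{197935199}}{11643247} = - \frac{127140 \sqrt{197935199}}{11643247}$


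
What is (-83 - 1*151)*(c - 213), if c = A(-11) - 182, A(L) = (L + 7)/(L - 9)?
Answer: 461916/5 ≈ 92383.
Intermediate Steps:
A(L) = (7 + L)/(-9 + L)
c = -909/5 (c = (7 - 11)/(-9 - 11) - 182 = -4/(-20) - 182 = -1/20*(-4) - 182 = ⅕ - 182 = -909/5 ≈ -181.80)
(-83 - 1*151)*(c - 213) = (-83 - 1*151)*(-909/5 - 213) = (-83 - 151)*(-1974/5) = -234*(-1974/5) = 461916/5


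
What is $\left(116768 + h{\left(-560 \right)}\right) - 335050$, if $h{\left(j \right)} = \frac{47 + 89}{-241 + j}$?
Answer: $- \frac{174844018}{801} \approx -2.1828 \cdot 10^{5}$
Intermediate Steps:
$h{\left(j \right)} = \frac{136}{-241 + j}$
$\left(116768 + h{\left(-560 \right)}\right) - 335050 = \left(116768 + \frac{136}{-241 - 560}\right) - 335050 = \left(116768 + \frac{136}{-801}\right) - 335050 = \left(116768 + 136 \left(- \frac{1}{801}\right)\right) - 335050 = \left(116768 - \frac{136}{801}\right) - 335050 = \frac{93531032}{801} - 335050 = - \frac{174844018}{801}$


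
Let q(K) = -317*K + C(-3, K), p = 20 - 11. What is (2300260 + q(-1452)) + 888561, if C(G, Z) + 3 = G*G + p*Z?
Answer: 3636043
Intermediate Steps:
p = 9
C(G, Z) = -3 + G² + 9*Z (C(G, Z) = -3 + (G*G + 9*Z) = -3 + (G² + 9*Z) = -3 + G² + 9*Z)
q(K) = 6 - 308*K (q(K) = -317*K + (-3 + (-3)² + 9*K) = -317*K + (-3 + 9 + 9*K) = -317*K + (6 + 9*K) = 6 - 308*K)
(2300260 + q(-1452)) + 888561 = (2300260 + (6 - 308*(-1452))) + 888561 = (2300260 + (6 + 447216)) + 888561 = (2300260 + 447222) + 888561 = 2747482 + 888561 = 3636043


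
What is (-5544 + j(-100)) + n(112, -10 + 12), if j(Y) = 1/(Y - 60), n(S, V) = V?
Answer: -886721/160 ≈ -5542.0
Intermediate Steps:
j(Y) = 1/(-60 + Y)
(-5544 + j(-100)) + n(112, -10 + 12) = (-5544 + 1/(-60 - 100)) + (-10 + 12) = (-5544 + 1/(-160)) + 2 = (-5544 - 1/160) + 2 = -887041/160 + 2 = -886721/160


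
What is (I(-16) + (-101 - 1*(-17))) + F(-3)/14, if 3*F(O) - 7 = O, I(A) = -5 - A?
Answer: -1531/21 ≈ -72.905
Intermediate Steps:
F(O) = 7/3 + O/3
(I(-16) + (-101 - 1*(-17))) + F(-3)/14 = ((-5 - 1*(-16)) + (-101 - 1*(-17))) + (7/3 + (1/3)*(-3))/14 = ((-5 + 16) + (-101 + 17)) + (7/3 - 1)*(1/14) = (11 - 84) + (4/3)*(1/14) = -73 + 2/21 = -1531/21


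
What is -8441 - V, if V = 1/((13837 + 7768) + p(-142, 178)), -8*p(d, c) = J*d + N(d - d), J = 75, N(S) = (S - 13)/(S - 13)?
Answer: -1548830657/183489 ≈ -8441.0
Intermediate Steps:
N(S) = 1 (N(S) = (-13 + S)/(-13 + S) = 1)
p(d, c) = -⅛ - 75*d/8 (p(d, c) = -(75*d + 1)/8 = -(1 + 75*d)/8 = -⅛ - 75*d/8)
V = 8/183489 (V = 1/((13837 + 7768) + (-⅛ - 75/8*(-142))) = 1/(21605 + (-⅛ + 5325/4)) = 1/(21605 + 10649/8) = 1/(183489/8) = 8/183489 ≈ 4.3599e-5)
-8441 - V = -8441 - 1*8/183489 = -8441 - 8/183489 = -1548830657/183489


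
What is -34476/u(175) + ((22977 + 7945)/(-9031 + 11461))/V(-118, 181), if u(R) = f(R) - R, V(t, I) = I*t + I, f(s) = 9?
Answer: 443533404827/2135594565 ≈ 207.69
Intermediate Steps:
V(t, I) = I + I*t
u(R) = 9 - R
-34476/u(175) + ((22977 + 7945)/(-9031 + 11461))/V(-118, 181) = -34476/(9 - 1*175) + ((22977 + 7945)/(-9031 + 11461))/((181*(1 - 118))) = -34476/(9 - 175) + (30922/2430)/((181*(-117))) = -34476/(-166) + (30922*(1/2430))/(-21177) = -34476*(-1/166) + (15461/1215)*(-1/21177) = 17238/83 - 15461/25730055 = 443533404827/2135594565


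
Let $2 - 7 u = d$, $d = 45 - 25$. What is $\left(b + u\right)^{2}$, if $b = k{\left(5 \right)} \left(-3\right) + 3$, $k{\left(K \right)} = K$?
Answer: $\frac{10404}{49} \approx 212.33$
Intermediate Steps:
$d = 20$ ($d = 45 - 25 = 20$)
$u = - \frac{18}{7}$ ($u = \frac{2}{7} - \frac{20}{7} = - \frac{18}{7} \approx -2.5714$)
$b = -12$ ($b = 5 \left(-3\right) + 3 = -15 + 3 = -12$)
$\left(b + u\right)^{2} = \left(-12 - \frac{18}{7}\right)^{2} = \left(- \frac{102}{7}\right)^{2} = \frac{10404}{49}$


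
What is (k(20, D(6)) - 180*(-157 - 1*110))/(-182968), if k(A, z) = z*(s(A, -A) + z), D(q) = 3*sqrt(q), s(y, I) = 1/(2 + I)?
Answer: -24057/91484 + sqrt(6)/1097808 ≈ -0.26296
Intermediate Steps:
k(A, z) = z*(z + 1/(2 - A)) (k(A, z) = z*(1/(2 - A) + z) = z*(z + 1/(2 - A)))
(k(20, D(6)) - 180*(-157 - 1*110))/(-182968) = ((3*sqrt(6))*(-1 + (3*sqrt(6))*(-2 + 20))/(-2 + 20) - 180*(-157 - 1*110))/(-182968) = ((3*sqrt(6))*(-1 + (3*sqrt(6))*18)/18 - 180*(-157 - 110))*(-1/182968) = ((3*sqrt(6))*(1/18)*(-1 + 54*sqrt(6)) - 180*(-267))*(-1/182968) = (sqrt(6)*(-1 + 54*sqrt(6))/6 + 48060)*(-1/182968) = (48060 + sqrt(6)*(-1 + 54*sqrt(6))/6)*(-1/182968) = -12015/45742 - sqrt(6)*(-1 + 54*sqrt(6))/1097808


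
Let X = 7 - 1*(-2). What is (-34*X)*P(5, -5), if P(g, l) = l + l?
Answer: 3060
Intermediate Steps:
P(g, l) = 2*l
X = 9 (X = 7 + 2 = 9)
(-34*X)*P(5, -5) = (-34*9)*(2*(-5)) = -306*(-10) = 3060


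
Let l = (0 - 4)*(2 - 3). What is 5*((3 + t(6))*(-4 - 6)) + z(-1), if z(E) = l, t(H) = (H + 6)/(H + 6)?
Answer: -196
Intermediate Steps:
t(H) = 1 (t(H) = (6 + H)/(6 + H) = 1)
l = 4 (l = -4*(-1) = 4)
z(E) = 4
5*((3 + t(6))*(-4 - 6)) + z(-1) = 5*((3 + 1)*(-4 - 6)) + 4 = 5*(4*(-10)) + 4 = 5*(-40) + 4 = -200 + 4 = -196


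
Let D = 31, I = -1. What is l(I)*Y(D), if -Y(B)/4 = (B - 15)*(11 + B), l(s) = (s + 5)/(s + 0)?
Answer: 10752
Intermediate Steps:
l(s) = (5 + s)/s
Y(B) = -4*(-15 + B)*(11 + B) (Y(B) = -4*(B - 15)*(11 + B) = -4*(-15 + B)*(11 + B))
l(I)*Y(D) = ((5 - 1)/(-1))*(660 - 4*31² + 16*31) = (-1*4)*(660 - 4*961 + 496) = -4*(660 - 3844 + 496) = -4*(-2688) = 10752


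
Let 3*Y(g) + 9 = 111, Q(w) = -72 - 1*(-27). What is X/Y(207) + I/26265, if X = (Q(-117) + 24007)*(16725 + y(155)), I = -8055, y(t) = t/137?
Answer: 2827784780071/239887 ≈ 1.1788e+7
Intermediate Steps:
y(t) = t/137 (y(t) = t*(1/137) = t/137)
Q(w) = -45 (Q(w) = -72 + 27 = -45)
Y(g) = 34 (Y(g) = -3 + (⅓)*111 = -3 + 37 = 34)
X = 54908443760/137 (X = (-45 + 24007)*(16725 + (1/137)*155) = 23962*(16725 + 155/137) = 23962*(2291480/137) = 54908443760/137 ≈ 4.0079e+8)
X/Y(207) + I/26265 = (54908443760/137)/34 - 8055/26265 = (54908443760/137)*(1/34) - 8055*1/26265 = 27454221880/2329 - 537/1751 = 2827784780071/239887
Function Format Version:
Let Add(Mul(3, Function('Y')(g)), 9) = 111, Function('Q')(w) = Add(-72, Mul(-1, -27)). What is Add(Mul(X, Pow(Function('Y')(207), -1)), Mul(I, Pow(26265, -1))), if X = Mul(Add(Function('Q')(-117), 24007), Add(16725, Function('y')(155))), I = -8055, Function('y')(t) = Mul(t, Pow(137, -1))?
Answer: Rational(2827784780071, 239887) ≈ 1.1788e+7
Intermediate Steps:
Function('y')(t) = Mul(Rational(1, 137), t) (Function('y')(t) = Mul(t, Rational(1, 137)) = Mul(Rational(1, 137), t))
Function('Q')(w) = -45 (Function('Q')(w) = Add(-72, 27) = -45)
Function('Y')(g) = 34 (Function('Y')(g) = Add(-3, Mul(Rational(1, 3), 111)) = Add(-3, 37) = 34)
X = Rational(54908443760, 137) (X = Mul(Add(-45, 24007), Add(16725, Mul(Rational(1, 137), 155))) = Mul(23962, Add(16725, Rational(155, 137))) = Mul(23962, Rational(2291480, 137)) = Rational(54908443760, 137) ≈ 4.0079e+8)
Add(Mul(X, Pow(Function('Y')(207), -1)), Mul(I, Pow(26265, -1))) = Add(Mul(Rational(54908443760, 137), Pow(34, -1)), Mul(-8055, Pow(26265, -1))) = Add(Mul(Rational(54908443760, 137), Rational(1, 34)), Mul(-8055, Rational(1, 26265))) = Add(Rational(27454221880, 2329), Rational(-537, 1751)) = Rational(2827784780071, 239887)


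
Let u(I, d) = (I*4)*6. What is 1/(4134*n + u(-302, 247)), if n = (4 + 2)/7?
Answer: -7/25932 ≈ -0.00026994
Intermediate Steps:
u(I, d) = 24*I (u(I, d) = (4*I)*6 = 24*I)
n = 6/7 (n = 6*(⅐) = 6/7 ≈ 0.85714)
1/(4134*n + u(-302, 247)) = 1/(4134*(6/7) + 24*(-302)) = 1/(24804/7 - 7248) = 1/(-25932/7) = -7/25932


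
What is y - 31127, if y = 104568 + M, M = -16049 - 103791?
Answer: -46399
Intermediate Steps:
M = -119840
y = -15272 (y = 104568 - 119840 = -15272)
y - 31127 = -15272 - 31127 = -46399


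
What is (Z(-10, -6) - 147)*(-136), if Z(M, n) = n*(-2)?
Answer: 18360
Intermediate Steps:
Z(M, n) = -2*n
(Z(-10, -6) - 147)*(-136) = (-2*(-6) - 147)*(-136) = (12 - 147)*(-136) = -135*(-136) = 18360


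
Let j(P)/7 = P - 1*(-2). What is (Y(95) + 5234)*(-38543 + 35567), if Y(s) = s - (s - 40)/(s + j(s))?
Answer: -2045797136/129 ≈ -1.5859e+7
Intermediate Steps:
j(P) = 14 + 7*P (j(P) = 7*(P - 1*(-2)) = 7*(P + 2) = 7*(2 + P) = 14 + 7*P)
Y(s) = s - (-40 + s)/(14 + 8*s) (Y(s) = s - (s - 40)/(s + (14 + 7*s)) = s - (-40 + s)/(14 + 8*s))
(Y(95) + 5234)*(-38543 + 35567) = ((40 + 8*95² + 13*95)/(2*(7 + 4*95)) + 5234)*(-38543 + 35567) = ((40 + 8*9025 + 1235)/(2*(7 + 380)) + 5234)*(-2976) = ((½)*(40 + 72200 + 1235)/387 + 5234)*(-2976) = ((½)*(1/387)*73475 + 5234)*(-2976) = (73475/774 + 5234)*(-2976) = (4124591/774)*(-2976) = -2045797136/129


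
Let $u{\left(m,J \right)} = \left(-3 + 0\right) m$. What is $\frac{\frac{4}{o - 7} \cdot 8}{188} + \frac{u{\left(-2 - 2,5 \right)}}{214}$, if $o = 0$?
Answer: $\frac{1118}{35203} \approx 0.031759$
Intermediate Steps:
$u{\left(m,J \right)} = - 3 m$
$\frac{\frac{4}{o - 7} \cdot 8}{188} + \frac{u{\left(-2 - 2,5 \right)}}{214} = \frac{\frac{4}{0 - 7} \cdot 8}{188} + \frac{\left(-3\right) \left(-2 - 2\right)}{214} = \frac{4}{-7} \cdot 8 \cdot \frac{1}{188} + \left(-3\right) \left(-4\right) \frac{1}{214} = 4 \left(- \frac{1}{7}\right) 8 \cdot \frac{1}{188} + 12 \cdot \frac{1}{214} = \left(- \frac{4}{7}\right) 8 \cdot \frac{1}{188} + \frac{6}{107} = \left(- \frac{32}{7}\right) \frac{1}{188} + \frac{6}{107} = - \frac{8}{329} + \frac{6}{107} = \frac{1118}{35203}$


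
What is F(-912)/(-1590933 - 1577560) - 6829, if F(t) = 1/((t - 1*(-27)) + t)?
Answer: -38882836738508/5693781921 ≈ -6829.0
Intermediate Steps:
F(t) = 1/(27 + 2*t) (F(t) = 1/((t + 27) + t) = 1/((27 + t) + t) = 1/(27 + 2*t))
F(-912)/(-1590933 - 1577560) - 6829 = 1/((27 + 2*(-912))*(-1590933 - 1577560)) - 6829 = 1/((27 - 1824)*(-3168493)) - 6829 = -1/3168493/(-1797) - 6829 = -1/1797*(-1/3168493) - 6829 = 1/5693781921 - 6829 = -38882836738508/5693781921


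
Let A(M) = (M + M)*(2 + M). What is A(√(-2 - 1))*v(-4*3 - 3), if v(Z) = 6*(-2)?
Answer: 72 - 48*I*√3 ≈ 72.0 - 83.138*I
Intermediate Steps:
v(Z) = -12
A(M) = 2*M*(2 + M) (A(M) = (2*M)*(2 + M) = 2*M*(2 + M))
A(√(-2 - 1))*v(-4*3 - 3) = (2*√(-2 - 1)*(2 + √(-2 - 1)))*(-12) = (2*√(-3)*(2 + √(-3)))*(-12) = (2*(I*√3)*(2 + I*√3))*(-12) = (2*I*√3*(2 + I*√3))*(-12) = -24*I*√3*(2 + I*√3)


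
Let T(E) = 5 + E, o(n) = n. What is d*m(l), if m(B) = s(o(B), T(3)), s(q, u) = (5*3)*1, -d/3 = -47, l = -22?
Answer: 2115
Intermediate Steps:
d = 141 (d = -3*(-47) = 141)
s(q, u) = 15 (s(q, u) = 15*1 = 15)
m(B) = 15
d*m(l) = 141*15 = 2115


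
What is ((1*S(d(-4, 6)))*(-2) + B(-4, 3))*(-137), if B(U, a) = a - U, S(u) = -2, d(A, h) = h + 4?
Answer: -1507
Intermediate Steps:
d(A, h) = 4 + h
((1*S(d(-4, 6)))*(-2) + B(-4, 3))*(-137) = ((1*(-2))*(-2) + (3 - 1*(-4)))*(-137) = (-2*(-2) + (3 + 4))*(-137) = (4 + 7)*(-137) = 11*(-137) = -1507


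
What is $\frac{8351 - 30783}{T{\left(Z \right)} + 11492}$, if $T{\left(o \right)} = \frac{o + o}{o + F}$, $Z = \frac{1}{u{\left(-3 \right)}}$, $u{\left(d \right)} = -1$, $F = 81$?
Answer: $- \frac{897280}{459679} \approx -1.952$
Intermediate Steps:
$Z = -1$ ($Z = \frac{1}{-1} = -1$)
$T{\left(o \right)} = \frac{2 o}{81 + o}$ ($T{\left(o \right)} = \frac{o + o}{o + 81} = \frac{2 o}{81 + o}$)
$\frac{8351 - 30783}{T{\left(Z \right)} + 11492} = \frac{8351 - 30783}{2 \left(-1\right) \frac{1}{81 - 1} + 11492} = - \frac{22432}{2 \left(-1\right) \frac{1}{80} + 11492} = - \frac{22432}{- \frac{1}{40} + 11492} = - \frac{22432}{\frac{459679}{40}} = \left(-22432\right) \frac{40}{459679} = - \frac{897280}{459679}$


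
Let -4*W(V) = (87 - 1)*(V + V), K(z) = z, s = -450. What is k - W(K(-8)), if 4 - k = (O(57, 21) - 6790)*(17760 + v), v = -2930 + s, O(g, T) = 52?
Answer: 96892100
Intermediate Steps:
v = -3380 (v = -2930 - 450 = -3380)
k = 96892444 (k = 4 - (52 - 6790)*(17760 - 3380) = 4 - (-6738)*14380 = 4 - 1*(-96892440) = 4 + 96892440 = 96892444)
W(V) = -43*V (W(V) = -(87 - 1)*(V + V)/4 = -43*2*V/2 = -43*V)
k - W(K(-8)) = 96892444 - (-43)*(-8) = 96892444 - 1*344 = 96892444 - 344 = 96892100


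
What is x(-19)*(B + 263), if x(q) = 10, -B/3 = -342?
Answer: 12890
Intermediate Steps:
B = 1026 (B = -3*(-342) = 1026)
x(-19)*(B + 263) = 10*(1026 + 263) = 10*1289 = 12890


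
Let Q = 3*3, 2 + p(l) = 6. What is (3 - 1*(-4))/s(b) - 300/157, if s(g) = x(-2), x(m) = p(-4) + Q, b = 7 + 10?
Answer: -2801/2041 ≈ -1.3724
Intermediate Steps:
b = 17
p(l) = 4 (p(l) = -2 + 6 = 4)
Q = 9
x(m) = 13 (x(m) = 4 + 9 = 13)
s(g) = 13
(3 - 1*(-4))/s(b) - 300/157 = (3 - 1*(-4))/13 - 300/157 = (3 + 4)*(1/13) - 300*1/157 = 7*(1/13) - 300/157 = 7/13 - 300/157 = -2801/2041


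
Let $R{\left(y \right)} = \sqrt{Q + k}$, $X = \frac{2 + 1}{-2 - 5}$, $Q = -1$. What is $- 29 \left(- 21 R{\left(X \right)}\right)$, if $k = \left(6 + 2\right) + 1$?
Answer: $1218 \sqrt{2} \approx 1722.5$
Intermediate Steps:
$k = 9$ ($k = 8 + 1 = 9$)
$X = - \frac{3}{7}$ ($X = \frac{3}{-7} = 3 \left(- \frac{1}{7}\right) = - \frac{3}{7} \approx -0.42857$)
$R{\left(y \right)} = 2 \sqrt{2}$ ($R{\left(y \right)} = \sqrt{-1 + 9} = \sqrt{8} = 2 \sqrt{2}$)
$- 29 \left(- 21 R{\left(X \right)}\right) = - 29 \left(- 21 \cdot 2 \sqrt{2}\right) = - 29 \left(- 42 \sqrt{2}\right) = 1218 \sqrt{2}$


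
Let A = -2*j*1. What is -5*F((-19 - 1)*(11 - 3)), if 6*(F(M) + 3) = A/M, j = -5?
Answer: 1445/96 ≈ 15.052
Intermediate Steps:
A = 10 (A = -2*(-5)*1 = 10*1 = 10)
F(M) = -3 + 5/(3*M) (F(M) = -3 + (10/M)/6 = -3 + 5/(3*M))
-5*F((-19 - 1)*(11 - 3)) = -5*(-3 + 5/(3*(((-19 - 1)*(11 - 3))))) = -5*(-3 + 5/(3*((-20*8)))) = -5*(-3 + (5/3)/(-160)) = -5*(-3 + (5/3)*(-1/160)) = -5*(-3 - 1/96) = -5*(-289/96) = 1445/96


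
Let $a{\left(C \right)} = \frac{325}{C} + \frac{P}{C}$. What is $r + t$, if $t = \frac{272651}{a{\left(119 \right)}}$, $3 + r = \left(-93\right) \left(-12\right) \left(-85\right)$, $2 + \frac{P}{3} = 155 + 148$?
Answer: $- \frac{84046295}{1228} \approx -68442.0$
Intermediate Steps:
$P = 903$ ($P = -6 + 3 \left(155 + 148\right) = -6 + 3 \cdot 303 = -6 + 909 = 903$)
$a{\left(C \right)} = \frac{1228}{C}$ ($a{\left(C \right)} = \frac{325}{C} + \frac{903}{C} = \frac{1228}{C}$)
$r = -94863$ ($r = -3 + \left(-93\right) \left(-12\right) \left(-85\right) = -3 + 1116 \left(-85\right) = -3 - 94860 = -94863$)
$t = \frac{32445469}{1228}$ ($t = \frac{272651}{1228 \cdot \frac{1}{119}} = \frac{272651}{\frac{1228}{119}} = 272651 \cdot \frac{119}{1228} = \frac{32445469}{1228} \approx 26421.0$)
$r + t = -94863 + \frac{32445469}{1228} = - \frac{84046295}{1228}$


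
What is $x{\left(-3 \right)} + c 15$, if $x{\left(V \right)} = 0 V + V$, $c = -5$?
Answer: $-78$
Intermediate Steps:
$x{\left(V \right)} = V$ ($x{\left(V \right)} = 0 + V = V$)
$x{\left(-3 \right)} + c 15 = -3 - 75 = -78$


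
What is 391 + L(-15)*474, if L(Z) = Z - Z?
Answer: 391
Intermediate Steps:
L(Z) = 0
391 + L(-15)*474 = 391 + 0*474 = 391 + 0 = 391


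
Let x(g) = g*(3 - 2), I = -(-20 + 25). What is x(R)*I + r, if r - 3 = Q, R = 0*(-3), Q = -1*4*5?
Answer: -17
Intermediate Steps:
I = -5 (I = -1*5 = -5)
Q = -20 (Q = -4*5 = -20)
R = 0
x(g) = g (x(g) = g*1 = g)
r = -17 (r = 3 - 20 = -17)
x(R)*I + r = 0*(-5) - 17 = 0 - 17 = -17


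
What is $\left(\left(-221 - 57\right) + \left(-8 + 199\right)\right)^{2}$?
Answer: $7569$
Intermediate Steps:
$\left(\left(-221 - 57\right) + \left(-8 + 199\right)\right)^{2} = \left(\left(-221 - 57\right) + 191\right)^{2} = \left(-278 + 191\right)^{2} = \left(-87\right)^{2} = 7569$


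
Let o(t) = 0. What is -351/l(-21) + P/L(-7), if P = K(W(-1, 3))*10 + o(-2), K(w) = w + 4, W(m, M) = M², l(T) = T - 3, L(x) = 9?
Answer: 2093/72 ≈ 29.069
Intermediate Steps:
l(T) = -3 + T
K(w) = 4 + w
P = 130 (P = (4 + 3²)*10 + 0 = (4 + 9)*10 + 0 = 13*10 + 0 = 130 + 0 = 130)
-351/l(-21) + P/L(-7) = -351/(-3 - 21) + 130/9 = -351/(-24) + 130*(⅑) = -351*(-1/24) + 130/9 = 117/8 + 130/9 = 2093/72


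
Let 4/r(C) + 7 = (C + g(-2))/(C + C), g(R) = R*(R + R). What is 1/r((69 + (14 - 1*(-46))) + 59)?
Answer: -609/376 ≈ -1.6197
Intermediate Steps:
g(R) = 2*R**2 (g(R) = R*(2*R) = 2*R**2)
r(C) = 4/(-7 + (8 + C)/(2*C)) (r(C) = 4/(-7 + (C + 2*(-2)**2)/(C + C)) = 4/(-7 + (C + 2*4)/((2*C))) = 4/(-7 + (C + 8)*(1/(2*C))) = 4/(-7 + (8 + C)*(1/(2*C))) = 4/(-7 + (8 + C)/(2*C)))
1/r((69 + (14 - 1*(-46))) + 59) = 1/(-8*((69 + (14 - 1*(-46))) + 59)/(-8 + 13*((69 + (14 - 1*(-46))) + 59))) = 1/(-8*((69 + (14 + 46)) + 59)/(-8 + 13*((69 + (14 + 46)) + 59))) = 1/(-8*((69 + 60) + 59)/(-8 + 13*((69 + 60) + 59))) = 1/(-8*(129 + 59)/(-8 + 13*(129 + 59))) = 1/(-8*188/(-8 + 13*188)) = 1/(-8*188/(-8 + 2444)) = 1/(-8*188/2436) = 1/(-8*188*1/2436) = 1/(-376/609) = -609/376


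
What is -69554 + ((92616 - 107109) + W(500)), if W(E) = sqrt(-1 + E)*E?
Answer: -84047 + 500*sqrt(499) ≈ -72878.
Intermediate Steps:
W(E) = E*sqrt(-1 + E)
-69554 + ((92616 - 107109) + W(500)) = -69554 + ((92616 - 107109) + 500*sqrt(-1 + 500)) = -69554 + (-14493 + 500*sqrt(499)) = -84047 + 500*sqrt(499)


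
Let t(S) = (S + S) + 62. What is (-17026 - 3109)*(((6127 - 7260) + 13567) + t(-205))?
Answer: -243351610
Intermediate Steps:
t(S) = 62 + 2*S (t(S) = 2*S + 62 = 62 + 2*S)
(-17026 - 3109)*(((6127 - 7260) + 13567) + t(-205)) = (-17026 - 3109)*(((6127 - 7260) + 13567) + (62 + 2*(-205))) = -20135*((-1133 + 13567) + (62 - 410)) = -20135*(12434 - 348) = -20135*12086 = -243351610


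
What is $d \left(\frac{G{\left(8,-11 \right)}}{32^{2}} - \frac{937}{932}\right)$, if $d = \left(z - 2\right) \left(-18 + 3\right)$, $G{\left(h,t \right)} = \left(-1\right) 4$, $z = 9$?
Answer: $\frac{6321105}{59648} \approx 105.97$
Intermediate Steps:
$G{\left(h,t \right)} = -4$
$d = -105$ ($d = \left(9 - 2\right) \left(-18 + 3\right) = 7 \left(-15\right) = -105$)
$d \left(\frac{G{\left(8,-11 \right)}}{32^{2}} - \frac{937}{932}\right) = - 105 \left(- \frac{4}{32^{2}} - \frac{937}{932}\right) = - 105 \left(- \frac{4}{1024} - \frac{937}{932}\right) = - 105 \left(\left(-4\right) \frac{1}{1024} - \frac{937}{932}\right) = - 105 \left(- \frac{1}{256} - \frac{937}{932}\right) = \left(-105\right) \left(- \frac{60201}{59648}\right) = \frac{6321105}{59648}$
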